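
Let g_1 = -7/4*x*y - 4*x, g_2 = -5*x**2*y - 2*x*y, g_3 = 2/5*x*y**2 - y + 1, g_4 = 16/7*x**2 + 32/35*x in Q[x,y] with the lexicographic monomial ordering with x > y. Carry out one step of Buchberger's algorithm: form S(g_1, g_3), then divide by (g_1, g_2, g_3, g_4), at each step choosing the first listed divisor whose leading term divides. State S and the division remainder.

S(g_1, g_3) = 16/7*x*y + 5/2*y - 5/2; remainder on division = -256/49*x + 5/2*y - 5/2.

lcm(LM(g_1), LM(g_3)) = x*y**2.
S = (lcm/LT(g_1))·g_1 − (lcm/LT(g_3))·g_3 = 16/7*x*y + 5/2*y - 5/2.
Reduce S modulo (g_1, g_2, g_3, g_4) in that order:
  leading term x*y: subtract (-64/49)·g_1 from 16/7*x*y + 5/2*y - 5/2 → -256/49*x + 5/2*y - 5/2
  leading term x: no divisor's leading term divides it; move -256/49*x to the remainder.
  leading term y: no divisor's leading term divides it; move 5/2*y to the remainder.
  leading term 1: no divisor's leading term divides it; move -5/2 to the remainder.
The remainder -256/49*x + 5/2*y - 5/2 is nonzero, so it would be added as the next basis element.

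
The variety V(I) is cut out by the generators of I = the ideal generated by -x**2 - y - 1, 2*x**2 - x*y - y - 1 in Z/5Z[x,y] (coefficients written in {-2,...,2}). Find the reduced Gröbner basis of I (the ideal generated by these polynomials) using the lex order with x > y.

G = {x - 2*y**2 + 2, y**3 - 2*y - 1}

This is the nonlinear analogue of row-reducing a linear system.

f_1 = -x**2 - y - 1, LT = x**2.
f_2 = 2*x**2 - x*y - y - 1, LT = x**2.

S(f_1,f_2): lcm = x**2. S = -2*x*y - y - 1.
  leading term x*y: no divisor's leading term divides it; move -2*x*y to the remainder.
  leading term y: no divisor's leading term divides it; move -y to the remainder.
  leading term 1: no divisor's leading term divides it; move -1 to the remainder.
  remainder -2*x*y - y - 1 ≠ 0; add g_3 = -2*x*y - y - 1 to the basis.

S(f_1,g_3): lcm = x**2*y. S = 2*x*y + 2*x + y**2 + y.
  leading term x*y: subtract (-1)·g_3 from 2*x*y + 2*x + y**2 + y → 2*x + y**2 - 1
  leading term x: no divisor's leading term divides it; move 2*x to the remainder.
  leading term y**2: no divisor's leading term divides it; move y**2 to the remainder.
  leading term 1: no divisor's leading term divides it; move -1 to the remainder.
  remainder 2*x + y**2 - 1 ≠ 0; add g_4 = 2*x + y**2 - 1 to the basis.

S(f_2,g_3): lcm = x**2*y. S = 2*x*y**2 + 2*x*y + 2*x + 2*y**2 + 2*y.
  leading term x*y**2: subtract (-y)·g_3 from 2*x*y**2 + 2*x*y + 2*x + 2*y**2 + 2*y → 2*x*y + 2*x + y**2 + y
  leading term x*y: subtract (-1)·g_3 from 2*x*y + 2*x + y**2 + y → 2*x + y**2 - 1
  leading term x: subtract (1)·g_4 from 2*x + y**2 - 1 → 0
  remainder 0.

S(f_1,g_4): lcm = x**2. S = 2*x*y**2 - 2*x + y + 1.
  leading term x*y**2: subtract (-y)·g_3 from 2*x*y**2 - 2*x + y + 1 → -2*x - y**2 + 1
  leading term x: subtract (-1)·g_4 from -2*x - y**2 + 1 → 0
  remainder 0.

S(f_2,g_4): lcm = x**2. S = 2*x*y**2 + 2*x*y - 2*x + 2*y + 2.
  leading term x*y**2: subtract (-y)·g_3 from 2*x*y**2 + 2*x*y - 2*x + 2*y + 2 → 2*x*y - 2*x - y**2 + y + 2
  leading term x*y: subtract (-1)·g_3 from 2*x*y - 2*x - y**2 + y + 2 → -2*x - y**2 + 1
  leading term x: subtract (-1)·g_4 from -2*x - y**2 + 1 → 0
  remainder 0.

S(g_3,g_4): lcm = x*y. S = 2*y**3 + y - 2.
  leading term y**3: no divisor's leading term divides it; move 2*y**3 to the remainder.
  leading term y: no divisor's leading term divides it; move y to the remainder.
  leading term 1: no divisor's leading term divides it; move -2 to the remainder.
  remainder 2*y**3 + y - 2 ≠ 0; add g_5 = 2*y**3 + y - 2 to the basis.

S(f_1,g_5): leading monomials are coprime, so the S-polynomial reduces to 0 (Buchberger's first criterion).
S(f_2,g_5): leading monomials are coprime, so the S-polynomial reduces to 0 (Buchberger's first criterion).
S(g_3,g_5): lcm = x*y**3. S = 2*x*y + x - 2*y**3 - 2*y**2.
  leading term x*y: subtract (-1)·g_3 from 2*x*y + x - 2*y**3 - 2*y**2 → x - 2*y**3 - 2*y**2 - y - 1
  leading term x: subtract (-2)·g_4 from x - 2*y**3 - 2*y**2 - y - 1 → -2*y**3 - y + 2
  leading term y**3: subtract (-1)·g_5 from -2*y**3 - y + 2 → 0
  remainder 0.

S(g_4,g_5): leading monomials are coprime, so the S-polynomial reduces to 0 (Buchberger's first criterion).
Every S-polynomial of the final basis reduces to 0, so we have a Gröbner basis.
Inter-reduce: drop elements whose leading term is divisible by another's, tail-reduce, and make monic.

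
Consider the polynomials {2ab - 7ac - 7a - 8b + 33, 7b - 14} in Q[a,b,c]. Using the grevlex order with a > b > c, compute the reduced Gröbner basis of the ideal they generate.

G = {ac + \tfrac{3}{7}a - \tfrac{17}{7}, b - 2}

f_1 = 2ab - 7ac - 7a - 8b + 33, LT = ab.
f_2 = 7b - 14, LT = b.

S(f_1,f_2): lcm = ab. S = -\tfrac{7}{2}ac - \tfrac{3}{2}a - 4b + \tfrac{33}{2}.
  reduce S modulo (f_1, f_2):
  remainder -\tfrac{7}{2}ac - \tfrac{3}{2}a + \tfrac{17}{2} ≠ 0; add g_3 = -\tfrac{7}{2}ac - \tfrac{3}{2}a + \tfrac{17}{2} to the basis.

The other S-polynomials (S(f_1,g_3), S(f_2,g_3)) all reduce to 0 modulo the current basis, so we have a Gröbner basis.
Inter-reduce: drop elements whose leading term is divisible by another's, tail-reduce, and make monic.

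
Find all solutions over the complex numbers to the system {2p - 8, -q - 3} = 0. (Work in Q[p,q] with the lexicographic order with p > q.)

Compute a lex Gröbner basis by Buchberger's algorithm.
f_1 = 2p - 8, LT = p.
f_2 = -q - 3, LT = q.

The S-polynomials (S(f_1,f_2)) all reduce to 0 modulo the current basis, so we have a Gröbner basis.
Inter-reduce: drop elements whose leading term is divisible by another's, tail-reduce, and make monic.
Reduced Gröbner basis: {p - 4, q + 3}.

Since the basis is lex-ordered, q + 3 is univariate in q. Its roots are {-3}. Back-substituting each root into the other basis elements fixes the other coordinates.
  q = -3: the earlier basis element becomes p - 4 = 0, giving p = 4 — point (4, -3).

{(4, -3)}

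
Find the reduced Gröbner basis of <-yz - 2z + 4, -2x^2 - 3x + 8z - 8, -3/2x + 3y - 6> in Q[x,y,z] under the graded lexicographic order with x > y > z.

G = {y^2 - 13/4y - z + 7/2, yz + 2z - 4, z^2 - 4y - 14z + 21, x - 2y + 4}

f_1 = -yz - 2z + 4, LT = yz.
f_2 = -2x^2 - 3x + 8z - 8, LT = x^2.
f_3 = -3/2x + 3y - 6, LT = x.

S(f_1,f_2): leading monomials are coprime, so the S-polynomial reduces to 0 (Buchberger's first criterion).
S(f_1,f_3): leading monomials are coprime, so the S-polynomial reduces to 0 (Buchberger's first criterion).
S(f_2,f_3): lcm = x^2. S = 2xy - 5/2x - 4z + 4.
  leading term xy: subtract (-4/3y)·f_3 from 2xy - 5/2x - 4z + 4 → 4y^2 - 5/2x - 8y - 4z + 4
  leading term y^2: no divisor's leading term divides it; move 4y^2 to the remainder.
  leading term x: subtract (5/3)·f_3 from -5/2x - 8y - 4z + 4 → -13y - 4z + 14
  leading term y: no divisor's leading term divides it; move -13y to the remainder.
  leading term z: no divisor's leading term divides it; move -4z to the remainder.
  leading term 1: no divisor's leading term divides it; move 14 to the remainder.
  remainder 4y^2 - 13y - 4z + 14 ≠ 0; add g_4 = 4y^2 - 13y - 4z + 14 to the basis.

S(f_1,g_4): lcm = y^2z. S = 21/4yz + z^2 - 4y - 7/2z.
  leading term yz: subtract (-21/4)·f_1 from 21/4yz + z^2 - 4y - 7/2z → z^2 - 4y - 14z + 21
  leading term z^2: no divisor's leading term divides it; move z^2 to the remainder.
  leading term y: no divisor's leading term divides it; move -4y to the remainder.
  leading term z: no divisor's leading term divides it; move -14z to the remainder.
  leading term 1: no divisor's leading term divides it; move 21 to the remainder.
  remainder z^2 - 4y - 14z + 21 ≠ 0; add g_5 = z^2 - 4y - 14z + 21 to the basis.

S(f_2,g_4): leading monomials are coprime, so the S-polynomial reduces to 0 (Buchberger's first criterion).
S(f_3,g_4): leading monomials are coprime, so the S-polynomial reduces to 0 (Buchberger's first criterion).
S(f_1,g_5): lcm = yz^2. S = 4y^2 + 14yz + 2z^2 - 21y - 4z.
  leading term y^2: subtract (1)·g_4 from 4y^2 + 14yz + 2z^2 - 21y - 4z → 14yz + 2z^2 - 8y - 14
  leading term yz: subtract (-14)·f_1 from 14yz + 2z^2 - 8y - 14 → 2z^2 - 8y - 28z + 42
  leading term z^2: subtract (2)·g_5 from 2z^2 - 8y - 28z + 42 → 0
  remainder 0.

S(f_2,g_5): leading monomials are coprime, so the S-polynomial reduces to 0 (Buchberger's first criterion).
S(f_3,g_5): leading monomials are coprime, so the S-polynomial reduces to 0 (Buchberger's first criterion).
S(g_4,g_5): leading monomials are coprime, so the S-polynomial reduces to 0 (Buchberger's first criterion).
Every S-polynomial of the final basis reduces to 0, so we have a Gröbner basis.
Inter-reduce: drop elements whose leading term is divisible by another's, tail-reduce, and make monic.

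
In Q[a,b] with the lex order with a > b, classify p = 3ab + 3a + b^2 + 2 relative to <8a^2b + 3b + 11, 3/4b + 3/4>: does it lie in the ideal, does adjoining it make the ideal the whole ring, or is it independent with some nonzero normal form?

Adjoining 3ab + 3a + b^2 + 2 makes the ideal the whole ring: the system is inconsistent.

First compute the reduced Gröbner basis of I by Buchberger's algorithm.
f_1 = 8a^2b + 3b + 11, LT = a^2b.
f_2 = 3/4b + 3/4, LT = b.

S(f_1,f_2): lcm = a^2b. S = -a^2 + 3/8b + 11/8.
  leading term a^2: no divisor's leading term divides it; move -a^2 to the remainder.
  leading term b: subtract (1/2)·f_2 from 3/8b + 11/8 → 1
  leading term 1: no divisor's leading term divides it; move 1 to the remainder.
  remainder -a^2 + 1 ≠ 0; add h_3 = -a^2 + 1 to the basis.

The other S-polynomials (S(f_1,h_3), S(f_2,h_3)) all reduce to 0 modulo the current basis, so we have a Gröbner basis.
Inter-reduce: drop elements whose leading term is divisible by another's, tail-reduce, and make monic.
Reduced Gröbner basis: {a^2 - 1, b + 1}.
Label its elements g_1 = a^2 - 1, g_2 = b + 1.

Reduce p = 3ab + 3a + b^2 + 2 modulo G:
  leading term ab: subtract (3a)·g_2 from 3ab + 3a + b^2 + 2 → b^2 + 2
  leading term b^2: subtract (b)·g_2 from b^2 + 2 → -b + 2
  leading term b: subtract (-1)·g_2 from -b + 2 → 3
  leading term 1: no divisor's leading term divides it; move 3 to the remainder.
  normal form = 3.
The normal form is nonzero, so p ∉ I. Since p minus its normal form lies in I, I + (p) = I + (r) where r = 3; decide whether this ideal is the whole ring.
Here r = 3 is a nonzero constant, hence a unit: 1 ∈ I + (p), the Gröbner basis of I + (p) is {1}, and the enlarged system has no common solution — adjoining p is inconsistent.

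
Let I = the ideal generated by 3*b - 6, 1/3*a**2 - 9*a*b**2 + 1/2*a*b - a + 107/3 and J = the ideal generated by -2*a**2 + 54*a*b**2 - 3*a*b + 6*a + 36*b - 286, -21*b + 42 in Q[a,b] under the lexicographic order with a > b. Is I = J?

Yes, the ideals are equal.

Two ideals are equal iff their reduced Gröbner bases coincide (the reduced basis is unique for a fixed ordering).
Buchberger on the first generating set:
f_1 = 3*b - 6, LT = b.
f_2 = 1/3*a**2 - 9*a*b**2 + 1/2*a*b - a + 107/3, LT = a**2.

The S-polynomials (S(f_1,f_2)) all reduce to 0 modulo the current basis, so we have a Gröbner basis.
Inter-reduce: drop elements whose leading term is divisible by another's, tail-reduce, and make monic.
Reduced Gröbner basis: {a**2 - 108*a + 107, b - 2}.

Buchberger on the second generating set:
h_1 = -2*a**2 + 54*a*b**2 - 3*a*b + 6*a + 36*b - 286, LT = a**2.
h_2 = -21*b + 42, LT = b.

The S-polynomials (S(h_1,h_2)) all reduce to 0 modulo the current basis, so we have a Gröbner basis.
Inter-reduce: drop elements whose leading term is divisible by another's, tail-reduce, and make monic.
Reduced Gröbner basis: {a**2 - 108*a + 107, b - 2}.

These coincide, so the ideals are equal.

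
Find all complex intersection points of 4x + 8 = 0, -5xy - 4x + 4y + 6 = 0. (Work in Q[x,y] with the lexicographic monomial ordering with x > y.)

{(-2, -1)}

Compute a lex Gröbner basis by Buchberger's algorithm.
f_1 = 4x + 8, LT = x.
f_2 = -5xy - 4x + 4y + 6, LT = xy.

S(f_1,f_2): lcm = xy. S = -4/5x + 14/5y + 6/5.
  reduce S modulo (f_1, f_2):
  remainder 14/5y + 14/5 ≠ 0; add h_3 = 14/5y + 14/5 to the basis.

The other S-polynomials (S(f_1,h_3), S(f_2,h_3)) all reduce to 0 modulo the current basis, so we have a Gröbner basis.
Inter-reduce: drop elements whose leading term is divisible by another's, tail-reduce, and make monic.
Reduced Gröbner basis: {x + 2, y + 1}.

Since the basis is lex-ordered, y + 1 is univariate in y. Its roots are {-1}. Back-substituting each root into the other basis elements fixes the other coordinates.
  y = -1: the earlier basis element becomes x + 2 = 0, giving x = -2 — point (-2, -1).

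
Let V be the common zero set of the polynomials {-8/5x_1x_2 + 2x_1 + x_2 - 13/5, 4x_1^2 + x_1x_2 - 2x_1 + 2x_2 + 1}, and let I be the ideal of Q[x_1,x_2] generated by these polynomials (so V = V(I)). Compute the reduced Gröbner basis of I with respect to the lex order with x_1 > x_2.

f_1 = -8/5x_1x_2 + 2x_1 + x_2 - 13/5, LT = x_1x_2.
f_2 = 4x_1^2 + x_1x_2 - 2x_1 + 2x_2 + 1, LT = x_1^2.

S(f_1,f_2): lcm = x_1^2x_2. S = -5/4x_1^2 - 1/4x_1x_2^2 - 1/8x_1x_2 + 13/8x_1 - 1/2x_2^2 - 1/4x_2.
  reduce S modulo (f_1, f_2):
  remainder 27/32x_1 - 21/32x_2^2 + 45/64x_2 + 33/64 ≠ 0; add g_3 = 27/32x_1 - 21/32x_2^2 + 45/64x_2 + 33/64 to the basis.

S(f_1,g_3): lcm = x_1x_2. S = -5/4x_1 + 7/9x_2^3 - 5/6x_2^2 - 89/72x_2 + 13/8.
  reduce S modulo (f_1, f_2, g_3):
  remainder 7/9x_2^3 - 65/36x_2^2 - 7/36x_2 + 43/18 ≠ 0; add g_4 = 7/9x_2^3 - 65/36x_2^2 - 7/36x_2 + 43/18 to the basis.

The other S-polynomials (S(f_2,g_3), S(f_1,g_4), S(f_2,g_4), S(g_3,g_4)) all reduce to 0 modulo the current basis, so we have a Gröbner basis.
Inter-reduce: drop elements whose leading term is divisible by another's, tail-reduce, and make monic.

G = {x_1 - 7/9x_2^2 + 5/6x_2 + 11/18, x_2^3 - 65/28x_2^2 - 1/4x_2 + 43/14}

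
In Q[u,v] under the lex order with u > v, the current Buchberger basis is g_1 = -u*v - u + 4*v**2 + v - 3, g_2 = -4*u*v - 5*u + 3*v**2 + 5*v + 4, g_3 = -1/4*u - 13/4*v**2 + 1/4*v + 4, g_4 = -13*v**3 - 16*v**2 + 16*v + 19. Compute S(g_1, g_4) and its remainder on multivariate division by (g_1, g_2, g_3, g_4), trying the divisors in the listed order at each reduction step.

S(g_1, g_4) = -3/13*u*v**2 + 16/13*u*v + 19/13*u - 4*v**4 - v**3 + 3*v**2; remainder on division = 0.

lcm(LM(g_1), LM(g_4)) = u*v**3.
S = (lcm/LT(g_1))·g_1 − (lcm/LT(g_4))·g_4 = -3/13*u*v**2 + 16/13*u*v + 19/13*u - 4*v**4 - v**3 + 3*v**2.
Reduce S modulo (g_1, g_2, g_3, g_4) in that order:
  leading term u*v**2: subtract (3/13*v)·g_1 from -3/13*u*v**2 + 16/13*u*v + 19/13*u - 4*v**4 - v**3 + 3*v**2 → 19/13*u*v + 19/13*u - 4*v**4 - 25/13*v**3 + 36/13*v**2 + 9/13*v
  leading term u*v: subtract (-19/13)·g_1 from 19/13*u*v + 19/13*u - 4*v**4 - 25/13*v**3 + 36/13*v**2 + 9/13*v → -4*v**4 - 25/13*v**3 + 112/13*v**2 + 28/13*v - 57/13
  leading term v**4: subtract (4/13*v)·g_4 from -4*v**4 - 25/13*v**3 + 112/13*v**2 + 28/13*v - 57/13 → 3*v**3 + 48/13*v**2 - 48/13*v - 57/13
  leading term v**3: subtract (-3/13)·g_4 from 3*v**3 + 48/13*v**2 - 48/13*v - 57/13 → 0
The remainder is 0, so this S-polynomial contributes no new basis element.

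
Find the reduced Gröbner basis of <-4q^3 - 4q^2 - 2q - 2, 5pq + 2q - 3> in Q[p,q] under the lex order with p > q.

G = {p + 6/5q^2 + 6/5q + 1, q^3 + q^2 + 1/2q + 1/2}

f_1 = -4q^3 - 4q^2 - 2q - 2, LT = q^3.
f_2 = 5pq + 2q - 3, LT = pq.

S(f_1,f_2): lcm = pq^3. S = pq^2 + 1/2pq + 1/2p - 2/5q^3 + 3/5q^2.
  leading term pq^2: subtract (1/5q)·f_2 from pq^2 + 1/2pq + 1/2p - 2/5q^3 + 3/5q^2 → 1/2pq + 1/2p - 2/5q^3 + 1/5q^2 + 3/5q
  leading term pq: subtract (1/10)·f_2 from 1/2pq + 1/2p - 2/5q^3 + 1/5q^2 + 3/5q → 1/2p - 2/5q^3 + 1/5q^2 + 2/5q + 3/10
  leading term p: no divisor's leading term divides it; move 1/2p to the remainder.
  leading term q^3: subtract (1/10)·f_1 from -2/5q^3 + 1/5q^2 + 2/5q + 3/10 → 3/5q^2 + 3/5q + 1/2
  leading term q^2: no divisor's leading term divides it; move 3/5q^2 to the remainder.
  leading term q: no divisor's leading term divides it; move 3/5q to the remainder.
  leading term 1: no divisor's leading term divides it; move 1/2 to the remainder.
  remainder 1/2p + 3/5q^2 + 3/5q + 1/2 ≠ 0; add g_3 = 1/2p + 3/5q^2 + 3/5q + 1/2 to the basis.

S(f_1,g_3): leading monomials are coprime, so the S-polynomial reduces to 0 (Buchberger's first criterion).
S(f_2,g_3): lcm = pq. S = -6/5q^3 - 6/5q^2 - 3/5q - 3/5.
  leading term q^3: subtract (3/10)·f_1 from -6/5q^3 - 6/5q^2 - 3/5q - 3/5 → 0
  remainder 0.

Every S-polynomial of the final basis reduces to 0, so we have a Gröbner basis.
Inter-reduce: drop elements whose leading term is divisible by another's, tail-reduce, and make monic.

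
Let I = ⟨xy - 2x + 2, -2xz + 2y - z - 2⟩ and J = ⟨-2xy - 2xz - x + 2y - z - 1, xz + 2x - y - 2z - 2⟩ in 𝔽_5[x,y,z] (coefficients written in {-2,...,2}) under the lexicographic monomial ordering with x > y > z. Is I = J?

No, the ideals differ.

For a fixed monomial order, each ideal has a unique reduced Gröbner basis; comparing bases decides equality.
Buchberger on the first generating set:
f_1 = xy - 2x + 2, LT = xy.
f_2 = -2xz + 2y - z - 2, LT = xz.

S(f_1,f_2): lcm = xyz. S = -2xz + y² + 2yz - y + 2z.
  leading term xz: subtract (1)·f_2 from -2xz + y² + 2yz - y + 2z → y² + 2yz + 2y - 2z + 2
  leading term y²: no divisor's leading term divides it; move y² to the remainder.
  leading term yz: no divisor's leading term divides it; move 2yz to the remainder.
  leading term y: no divisor's leading term divides it; move 2y to the remainder.
  leading term z: no divisor's leading term divides it; move -2z to the remainder.
  leading term 1: no divisor's leading term divides it; move 2 to the remainder.
  remainder y² + 2yz + 2y - 2z + 2 ≠ 0; add g_3 = y² + 2yz + 2y - 2z + 2 to the basis.

The other S-polynomials (S(f_1,g_3), S(f_2,g_3)) all reduce to 0 modulo the current basis, so we have a Gröbner basis.
Inter-reduce: drop elements whose leading term is divisible by another's, tail-reduce, and make monic.
Reduced Gröbner basis: {xy - 2x + 2, xz - y - 2z + 1, y² + 2yz + 2y - 2z + 2}.

Buchberger on the second generating set:
h_1 = -2xy - 2xz - x + 2y - z - 1, LT = xy.
h_2 = xz + 2x - y - 2z - 2, LT = xz.

S(h_1,h_2): lcm = xyz. S = -2xy + xz² - 2xz + y² + yz + 2y - 2z² - 2z.
  leading term xy: subtract (1)·h_1 from -2xy + xz² - 2xz + y² + yz + 2y - 2z² - 2z → xz² + x + y² + yz - 2z² - z + 1
  leading term xz²: subtract (z)·h_2 from xz² + x + y² + yz - 2z² - z + 1 → -2xz + x + y² + 2yz + z + 1
  leading term xz: subtract (-2)·h_2 from -2xz + x + y² + 2yz + z + 1 → y² + 2yz - 2y + 2z + 2
  leading term y²: no divisor's leading term divides it; move y² to the remainder.
  leading term yz: no divisor's leading term divides it; move 2yz to the remainder.
  leading term y: no divisor's leading term divides it; move -2y to the remainder.
  leading term z: no divisor's leading term divides it; move 2z to the remainder.
  leading term 1: no divisor's leading term divides it; move 2 to the remainder.
  remainder y² + 2yz - 2y + 2z + 2 ≠ 0; add k_3 = y² + 2yz - 2y + 2z + 2 to the basis.

The other S-polynomials (S(h_1,k_3), S(h_2,k_3)) all reduce to 0 modulo the current basis, so we have a Gröbner basis.
Inter-reduce: drop elements whose leading term is divisible by another's, tail-reduce, and make monic.
Reduced Gröbner basis: {xy + x, xz + 2x - y - 2z - 2, y² + 2yz - 2y + 2z + 2}.

Since the reduced bases disagree, the two ideals are not the same.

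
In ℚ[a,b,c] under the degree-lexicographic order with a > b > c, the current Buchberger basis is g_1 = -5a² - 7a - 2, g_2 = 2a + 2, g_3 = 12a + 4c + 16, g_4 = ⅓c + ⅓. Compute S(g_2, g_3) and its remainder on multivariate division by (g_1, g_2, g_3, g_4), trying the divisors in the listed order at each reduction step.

S(g_2, g_3) = -⅓c - ⅓; remainder on division = 0.

lcm(LM(g_2), LM(g_3)) = a.
S = (lcm/LT(g_2))·g_2 − (lcm/LT(g_3))·g_3 = -⅓c - ⅓.
Reduce S modulo (g_1, g_2, g_3, g_4) in that order:
  leading term c: subtract (-1)·g_4 from -⅓c - ⅓ → 0
The remainder is 0, so this S-polynomial contributes no new basis element.
An S-polynomial is built so that the two leading terms cancel; whether anything survives reduction is exactly the Gröbner-basis criterion.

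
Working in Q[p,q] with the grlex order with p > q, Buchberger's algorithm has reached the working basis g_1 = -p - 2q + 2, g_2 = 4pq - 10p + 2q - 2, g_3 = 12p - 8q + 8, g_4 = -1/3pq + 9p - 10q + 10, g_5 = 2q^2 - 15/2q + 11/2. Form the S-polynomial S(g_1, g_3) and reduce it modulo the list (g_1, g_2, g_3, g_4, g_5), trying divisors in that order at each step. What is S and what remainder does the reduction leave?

S(g_1, g_3) = 8/3q - 8/3; remainder on division = 8/3q - 8/3.

lcm(LM(g_1), LM(g_3)) = p.
S = (lcm/LT(g_1))·g_1 − (lcm/LT(g_3))·g_3 = 8/3q - 8/3.
Reduce S modulo (g_1, g_2, g_3, g_4, g_5) in that order:
  leading term q: no divisor's leading term divides it; move 8/3q to the remainder.
  leading term 1: no divisor's leading term divides it; move -8/3 to the remainder.
The remainder 8/3q - 8/3 is nonzero, so it would be added as the next basis element.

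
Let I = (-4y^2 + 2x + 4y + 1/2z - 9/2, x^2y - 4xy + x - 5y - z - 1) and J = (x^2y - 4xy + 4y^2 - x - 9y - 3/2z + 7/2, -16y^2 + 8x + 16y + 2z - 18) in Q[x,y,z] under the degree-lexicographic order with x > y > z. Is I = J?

Yes, the ideals are equal.

Equality of ideals is decidable: compute both reduced Gröbner bases (unique for the ordering) and check whether they agree.
Buchberger on the first generating set:
f_1 = -4y^2 + 2x + 4y + 1/2z - 9/2, LT = y^2.
f_2 = x^2y - 4xy + x - 5y - z - 1, LT = x^2y.

S(f_1,f_2): lcm = x^2y^2. S = -1/2x^3 - x^2y - 1/8x^2z + 4xy^2 + 9/8x^2 - xy + 5y^2 + yz + y.
  leading term x^3: no divisor's leading term divides it; move -1/2x^3 to the remainder.
  leading term x^2y: subtract (-1)·f_2 from -x^2y - 1/8x^2z + 4xy^2 + 9/8x^2 - xy + 5y^2 + yz + y → -1/8x^2z + 4xy^2 + 9/8x^2 - 5xy + 5y^2 + yz + x - 4y - z - 1
  leading term x^2z: no divisor's leading term divides it; move -1/8x^2z to the remainder.
  leading term xy^2: subtract (-x)·f_1 from 4xy^2 + 9/8x^2 - 5xy + 5y^2 + yz + x - 4y - z - 1 → 25/8x^2 - xy + 1/2xz + 5y^2 + yz - 7/2x - 4y - z - 1
  leading term x^2: no divisor's leading term divides it; move 25/8x^2 to the remainder.
  leading term xy: no divisor's leading term divides it; move -xy to the remainder.
  leading term xz: no divisor's leading term divides it; move 1/2xz to the remainder.
  leading term y^2: subtract (-5/4)·f_1 from 5y^2 + yz - 7/2x - 4y - z - 1 → yz - x + y - 3/8z - 53/8
  leading term yz: no divisor's leading term divides it; move yz to the remainder.
  leading term x: no divisor's leading term divides it; move -x to the remainder.
  leading term y: no divisor's leading term divides it; move y to the remainder.
  leading term z: no divisor's leading term divides it; move -3/8z to the remainder.
  leading term 1: no divisor's leading term divides it; move -53/8 to the remainder.
  remainder -1/2x^3 - 1/8x^2z + 25/8x^2 - xy + 1/2xz + yz - x + y - 3/8z - 53/8 ≠ 0; add g_3 = -1/2x^3 - 1/8x^2z + 25/8x^2 - xy + 1/2xz + yz - x + y - 3/8z - 53/8 to the basis.

The other S-polynomials (S(f_1,g_3), S(f_2,g_3)) all reduce to 0 modulo the current basis, so we have a Gröbner basis.
Inter-reduce: drop elements whose leading term is divisible by another's, tail-reduce, and make monic.
Reduced Gröbner basis: {x^3 + 1/4x^2z - 25/4x^2 + 2xy - xz - 2yz + 2x - 2y + 3/4z + 53/4, x^2y - 4xy + x - 5y - z - 1, y^2 - 1/2x - y - 1/8z + 9/8}.

Buchberger on the second generating set:
h_1 = x^2y - 4xy + 4y^2 - x - 9y - 3/2z + 7/2, LT = x^2y.
h_2 = -16y^2 + 8x + 16y + 2z - 18, LT = y^2.

S(h_1,h_2): lcm = x^2y^2. S = 1/2x^3 + x^2y + 1/8x^2z - 4xy^2 + 4y^3 - 9/8x^2 - xy - 9y^2 - 3/2yz + 7/2y.
  leading term x^3: no divisor's leading term divides it; move 1/2x^3 to the remainder.
  leading term x^2y: subtract (1)·h_1 from x^2y + 1/8x^2z - 4xy^2 + 4y^3 - 9/8x^2 - xy - 9y^2 - 3/2yz + 7/2y → 1/8x^2z - 4xy^2 + 4y^3 - 9/8x^2 + 3xy - 13y^2 - 3/2yz + x + 25/2y + 3/2z - 7/2
  leading term x^2z: no divisor's leading term divides it; move 1/8x^2z to the remainder.
  leading term xy^2: subtract (1/4x)·h_2 from -4xy^2 + 4y^3 - 9/8x^2 + 3xy - 13y^2 - 3/2yz + x + 25/2y + 3/2z - 7/2 → 4y^3 - 25/8x^2 - xy - 1/2xz - 13y^2 - 3/2yz + 11/2x + 25/2y + 3/2z - 7/2
  leading term y^3: subtract (-1/4y)·h_2 from 4y^3 - 25/8x^2 - xy - 1/2xz - 13y^2 - 3/2yz + 11/2x + 25/2y + 3/2z - 7/2 → -25/8x^2 + xy - 1/2xz - 9y^2 - yz + 11/2x + 8y + 3/2z - 7/2
  leading term x^2: no divisor's leading term divides it; move -25/8x^2 to the remainder.
  leading term xy: no divisor's leading term divides it; move xy to the remainder.
  leading term xz: no divisor's leading term divides it; move -1/2xz to the remainder.
  leading term y^2: subtract (9/16)·h_2 from -9y^2 - yz + 11/2x + 8y + 3/2z - 7/2 → -yz + x - y + 3/8z + 53/8
  leading term yz: no divisor's leading term divides it; move -yz to the remainder.
  leading term x: no divisor's leading term divides it; move x to the remainder.
  leading term y: no divisor's leading term divides it; move -y to the remainder.
  leading term z: no divisor's leading term divides it; move 3/8z to the remainder.
  leading term 1: no divisor's leading term divides it; move 53/8 to the remainder.
  remainder 1/2x^3 + 1/8x^2z - 25/8x^2 + xy - 1/2xz - yz + x - y + 3/8z + 53/8 ≠ 0; add k_3 = 1/2x^3 + 1/8x^2z - 25/8x^2 + xy - 1/2xz - yz + x - y + 3/8z + 53/8 to the basis.

The other S-polynomials (S(h_1,k_3), S(h_2,k_3)) all reduce to 0 modulo the current basis, so we have a Gröbner basis.
Inter-reduce: drop elements whose leading term is divisible by another's, tail-reduce, and make monic.
Reduced Gröbner basis: {x^3 + 1/4x^2z - 25/4x^2 + 2xy - xz - 2yz + 2x - 2y + 3/4z + 53/4, x^2y - 4xy + x - 5y - z - 1, y^2 - 1/2x - y - 1/8z + 9/8}.

Same reduced basis, so the two generating sets span the same ideal.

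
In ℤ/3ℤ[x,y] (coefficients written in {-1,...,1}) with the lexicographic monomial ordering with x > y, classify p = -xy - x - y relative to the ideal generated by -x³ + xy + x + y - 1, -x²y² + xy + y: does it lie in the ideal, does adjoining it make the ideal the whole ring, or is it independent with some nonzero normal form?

First compute the reduced Gröbner basis of I by Buchberger's algorithm.
f_1 = -x³ + xy + x + y - 1, LT = x³.
f_2 = -x²y² + xy + y, LT = x²y².

S(f_1,f_2): lcm = x³y². S = x²y - xy³ - xy² + xy - y³ + y².
  reduce S modulo (f_1, f_2):
  remainder x²y - xy³ - xy² + xy - y³ + y² ≠ 0; add h_3 = x²y - xy³ - xy² + xy - y³ + y² to the basis.

S(f_1,h_3): lcm = x³y. S = x²y³ + x²y² - x²y + xy³ + xy² - xy - y² + y.
  reduce S modulo (f_1, f_2, h_3):
  remainder xy² + xy - y³ + y² - y ≠ 0; add h_4 = xy² + xy - y³ + y² - y to the basis.

S(f_2,h_3): lcm = x²y². S = xy⁴ + xy³ - xy² - xy + y⁴ - y³ - y.
  reduce S modulo (f_1, f_2, h_3, h_4):
  remainder y⁵ - y³ + y² + y ≠ 0; add h_5 = y⁵ - y³ + y² + y to the basis.

The other S-polynomials (S(f_1,h_4), S(f_2,h_4), S(h_3,h_4), S(f_1,h_5), S(f_2,h_5), S(h_3,h_5), S(h_4,h_5)) all reduce to 0 modulo the current basis, so we have a Gröbner basis.
Inter-reduce: drop elements whose leading term is divisible by another's, tail-reduce, and make monic.
Reduced Gröbner basis: {x³ - xy - x - y + 1, x²y + xy - y⁴, xy² + xy - y³ + y² - y, y⁵ - y³ + y² + y}.
Label its elements g_1 = x³ - xy - x - y + 1, g_2 = x²y + xy - y⁴, g_3 = xy² + xy - y³ + y² - y, g_4 = y⁵ - y³ + y² + y.

Reduce p = -xy - x - y modulo G:
  leading term xy: no divisor's leading term divides it; move -xy to the remainder.
  leading term x: no divisor's leading term divides it; move -x to the remainder.
  leading term y: no divisor's leading term divides it; move -y to the remainder.
  normal form = -xy - x - y.
The normal form is nonzero, so p ∉ I. Since p minus its normal form lies in I, I + (p) = I + (r) where r = -xy - x - y; decide whether this ideal is the whole ring.
Run Buchberger on G together with r (pairs among the g_i already reduce to 0 since G is a Gröbner basis):
g_1 = x³ - xy - x - y + 1, LT = x³.
g_2 = x²y + xy - y⁴, LT = x²y.
g_3 = xy² + xy - y³ + y² - y, LT = xy².
g_4 = y⁵ - y³ + y² + y, LT = y⁵.
r = -xy - x - y, LT = xy.

S(g_1,r): lcm = x³y. S = -x³ - x²y - xy² - xy - y² + y.
  reduce S modulo (g_1, g_2, g_3, g_4, r):
  remainder -x - y⁴ - y³ - y + 1 ≠ 0; add m_6 = -x - y⁴ - y³ - y + 1 to the basis.

S(g_2,r): lcm = x²y. S = -x² - y⁴.
  reduce S modulo (g_1, g_2, g_3, g_4, r, m_6):
  remainder y³ - y² + 1 ≠ 0; add m_7 = y³ - y² + 1 to the basis.

S(g_3,r): lcm = xy². S = -y³ - y.
  reduce S modulo (g_1, g_2, g_3, g_4, r, m_6, m_7):
  remainder -y² - y + 1 ≠ 0; add m_8 = -y² - y + 1 to the basis.

S(g_4,r): lcm = xy⁵. S = -xy⁴ - xy³ + xy² + xy - y⁵.
  reduce S modulo (g_1, g_2, g_3, g_4, r, m_6, m_7, m_8):
  remainder -y + 1 ≠ 0; add m_9 = -y + 1 to the basis.

S(r,m_7): lcm = xy³. S = -xy² - x + y³.
  reduce S modulo (g_1, g_2, g_3, g_4, r, m_6, m_7, m_8, m_9):
  remainder 1 ≠ 0; add m_10 = 1 to the basis.

The other S-polynomials (S(g_1,g_2), S(g_1,g_3), S(g_1,g_4), S(g_2,g_3), S(g_2,g_4), S(g_3,g_4), S(g_1,m_6), S(g_2,m_6), S(g_3,m_6), S(g_4,m_6), S(r,m_6), S(g_1,m_7), S(g_2,m_7), S(g_3,m_7), S(g_4,m_7), S(m_6,m_7), S(g_1,m_8), S(g_2,m_8), S(g_3,m_8), S(g_4,m_8), S(r,m_8), S(m_6,m_8), S(m_7,m_8), S(g_1,m_9), S(g_2,m_9), S(g_3,m_9), S(g_4,m_9), S(r,m_9), S(m_6,m_9), S(m_7,m_9), S(m_8,m_9), S(g_1,m_10), S(g_2,m_10), S(g_3,m_10), S(g_4,m_10), S(r,m_10), S(m_6,m_10), S(m_7,m_10), S(m_8,m_10), S(m_9,m_10)) all reduce to 0 modulo the current basis, so we have a Gröbner basis.
Inter-reduce: drop elements whose leading term is divisible by another's, tail-reduce, and make monic.
Reduced Gröbner basis: {1}.
The reduced Gröbner basis of I + (p) is {1}: the ideal is the whole ring, so the enlarged system has no common solution — adjoining p is inconsistent.

Adjoining -xy - x - y makes the ideal the whole ring: the system is inconsistent.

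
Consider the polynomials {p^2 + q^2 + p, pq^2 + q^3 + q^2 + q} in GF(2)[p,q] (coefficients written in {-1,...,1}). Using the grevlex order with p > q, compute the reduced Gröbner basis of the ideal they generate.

This is the nonlinear analogue of row-reducing a linear system.

f_1 = p^2 + q^2 + p, LT = p^2.
f_2 = pq^2 + q^3 + q^2 + q, LT = pq^2.

S(f_1,f_2): lcm = p^2q^2. S = pq^3 + q^4 + pq.
  leading term pq^3: subtract (q)·f_2 from pq^3 + q^4 + pq → q^3 + pq + q^2
  leading term q^3: no divisor's leading term divides it; move q^3 to the remainder.
  leading term pq: no divisor's leading term divides it; move pq to the remainder.
  leading term q^2: no divisor's leading term divides it; move q^2 to the remainder.
  remainder q^3 + pq + q^2 ≠ 0; add g_3 = q^3 + pq + q^2 to the basis.

The other S-polynomials (S(f_1,g_3), S(f_2,g_3)) all reduce to 0 modulo the current basis, so we have a Gröbner basis.

G = {pq^2 + pq + q, q^3 + pq + q^2, p^2 + q^2 + p}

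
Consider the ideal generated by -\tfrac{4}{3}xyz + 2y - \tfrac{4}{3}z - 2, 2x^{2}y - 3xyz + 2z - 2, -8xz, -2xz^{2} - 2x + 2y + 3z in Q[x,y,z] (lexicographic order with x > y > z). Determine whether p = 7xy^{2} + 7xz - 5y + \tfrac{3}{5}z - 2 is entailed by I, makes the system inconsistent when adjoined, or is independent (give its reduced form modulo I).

First compute the reduced Gröbner basis of I by Buchberger's algorithm.
f_1 = -\tfrac{4}{3}xyz + 2y - \tfrac{4}{3}z - 2, LT = xyz.
f_2 = 2x^{2}y - 3xyz + 2z - 2, LT = x^{2}y.
f_3 = -8xz, LT = xz.
f_4 = -2xz^{2} - 2x + 2y + 3z, LT = xz^{2}.

S(f_1,f_2): lcm = x^{2}yz. S = \tfrac{3}{2}xyz^{2} - \tfrac{3}{2}xy + xz + \tfrac{3}{2}x - z^{2} + z.
  reduce S modulo (f_1, f_2, f_3, f_4):
  remainder -\tfrac{3}{2}xy + \tfrac{3}{2}x + \tfrac{9}{4}yz - \tfrac{5}{2}z^{2} - \tfrac{5}{4}z ≠ 0; add h_5 = -\tfrac{3}{2}xy + \tfrac{3}{2}x + \tfrac{9}{4}yz - \tfrac{5}{2}z^{2} - \tfrac{5}{4}z to the basis.

S(f_1,f_3): lcm = xyz. S = -\tfrac{3}{2}y + z + \tfrac{3}{2}.
  reduce S modulo (f_1, f_2, f_3, f_4, h_5):
  remainder -\tfrac{3}{2}y + z + \tfrac{3}{2} ≠ 0; add h_6 = -\tfrac{3}{2}y + z + \tfrac{3}{2} to the basis.

S(f_1,f_4): lcm = xyz^{2}. S = -xy + y^{2} + z^{2} + \tfrac{3}{2}z.
  reduce S modulo (f_1, f_2, f_3, f_4, h_5, h_6):
  remainder -x + \tfrac{19}{9}z^{2} + \tfrac{13}{6}z + 1 ≠ 0; add h_7 = -x + \tfrac{19}{9}z^{2} + \tfrac{13}{6}z + 1 to the basis.

S(f_2,f_3): lcm = x^{2}yz. S = -\tfrac{3}{2}xyz^{2} + z^{2} - z.
  reduce S modulo (f_1, f_2, f_3, f_4, h_5, h_6, h_7):
  remainder z^{2} - z ≠ 0; add h_8 = z^{2} - z to the basis.

S(f_2,f_4): lcm = x^{2}yz^{2}. S = -x^{2}y + xy^{2} - \tfrac{3}{2}xyz^{3} + \tfrac{3}{2}xyz + z^{3} - z^{2}.
  reduce S modulo (f_1, f_2, f_3, f_4, h_5, h_6, h_7, h_8):
  remainder \tfrac{95}{18}z ≠ 0; add h_9 = \tfrac{95}{18}z to the basis.

The other S-polynomials (S(f_3,f_4), S(f_1,h_5), S(f_2,h_5), S(f_3,h_5), S(f_4,h_5), S(f_1,h_6), S(f_2,h_6), S(f_3,h_6), S(f_4,h_6), S(h_5,h_6), S(f_1,h_7), S(f_2,h_7), S(f_3,h_7), S(f_4,h_7), S(h_5,h_7), S(h_6,h_7), S(f_1,h_8), S(f_2,h_8), S(f_3,h_8), S(f_4,h_8), S(h_5,h_8), S(h_6,h_8), S(h_7,h_8), S(f_1,h_9), S(f_2,h_9), S(f_3,h_9), S(f_4,h_9), S(h_5,h_9), S(h_6,h_9), S(h_7,h_9), S(h_8,h_9)) all reduce to 0 modulo the current basis, so we have a Gröbner basis.
Inter-reduce: drop elements whose leading term is divisible by another's, tail-reduce, and make monic.
Reduced Gröbner basis: {x - 1, y - 1, z}.
Label its elements g_1 = x - 1, g_2 = y - 1, g_3 = z.

Reduce p = 7xy^{2} + 7xz - 5y + \tfrac{3}{5}z - 2 modulo G:
  leading term xy^{2}: subtract (7y^{2})·g_1 from 7xy^{2} + 7xz - 5y + \tfrac{3}{5}z - 2 → 7xz + 7y^{2} - 5y + \tfrac{3}{5}z - 2
  leading term xz: subtract (7z)·g_1 from 7xz + 7y^{2} - 5y + \tfrac{3}{5}z - 2 → 7y^{2} - 5y + \tfrac{38}{5}z - 2
  leading term y^{2}: subtract (7y)·g_2 from 7y^{2} - 5y + \tfrac{38}{5}z - 2 → 2y + \tfrac{38}{5}z - 2
  leading term y: subtract (2)·g_2 from 2y + \tfrac{38}{5}z - 2 → \tfrac{38}{5}z
  leading term z: subtract (\tfrac{38}{5})·g_3 from \tfrac{38}{5}z → 0
  normal form = 0.
Since the normal form is 0, p ∈ I.

7xy^{2} + 7xz - 5y + \tfrac{3}{5}z - 2 lies in I (it reduces to 0).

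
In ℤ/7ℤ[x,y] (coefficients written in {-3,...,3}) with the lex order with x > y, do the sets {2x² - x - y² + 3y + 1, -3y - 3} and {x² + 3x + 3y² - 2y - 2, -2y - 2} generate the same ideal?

No, the ideals differ.

Equality of ideals is decidable: compute both reduced Gröbner bases (unique for the ordering) and check whether they agree.
Buchberger on the first generating set:
f_1 = 2x² - x - y² + 3y + 1, LT = x².
f_2 = -3y - 3, LT = y.

The S-polynomials (S(f_1,f_2)) all reduce to 0 modulo the current basis, so we have a Gröbner basis.
Inter-reduce: drop elements whose leading term is divisible by another's, tail-reduce, and make monic.
Reduced Gröbner basis: {x² + 3x + 2, y + 1}.

Buchberger on the second generating set:
h_1 = x² + 3x + 3y² - 2y - 2, LT = x².
h_2 = -2y - 2, LT = y.

The S-polynomials (S(h_1,h_2)) all reduce to 0 modulo the current basis, so we have a Gröbner basis.
Inter-reduce: drop elements whose leading term is divisible by another's, tail-reduce, and make monic.
Reduced Gröbner basis: {x² + 3x + 3, y + 1}.

The bases are distinct; the ideals are different.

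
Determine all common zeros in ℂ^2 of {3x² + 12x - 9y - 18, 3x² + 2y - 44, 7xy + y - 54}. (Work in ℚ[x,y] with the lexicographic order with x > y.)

Compute a lex Gröbner basis by Buchberger's algorithm.
f_1 = 3x² + 12x - 9y - 18, LT = x².
f_2 = 3x² + 2y - 44, LT = x².
f_3 = 7xy + y - 54, LT = xy.

S(f_1,f_2): lcm = x². S = 4x - 11/3y + 26/3.
  leading term x: no divisor's leading term divides it; move 4x to the remainder.
  leading term y: no divisor's leading term divides it; move -11/3y to the remainder.
  leading term 1: no divisor's leading term divides it; move 26/3 to the remainder.
  remainder 4x - 11/3y + 26/3 ≠ 0; add h_4 = 4x - 11/3y + 26/3 to the basis.

S(f_1,f_3): lcm = x²y. S = 27/7xy + 54/7x - 3y² - 6y.
  leading term xy: subtract (27/49)·f_3 from 27/7xy + 54/7x - 3y² - 6y → 54/7x - 3y² - 321/49y + 1458/49
  leading term x: subtract (27/14)·h_4 from 54/7x - 3y² - 321/49y + 1458/49 → -3y² + 51/98y + 639/49
  leading term y²: no divisor's leading term divides it; move -3y² to the remainder.
  leading term y: no divisor's leading term divides it; move 51/98y to the remainder.
  leading term 1: no divisor's leading term divides it; move 639/49 to the remainder.
  remainder -3y² + 51/98y + 639/49 ≠ 0; add h_5 = -3y² + 51/98y + 639/49 to the basis.

S(f_2,f_3): lcm = x²y. S = -1/7xy + 54/7x + ⅔y² - 44/3y.
  leading term xy: subtract (-1/49)·f_3 from -1/7xy + 54/7x + ⅔y² - 44/3y → 54/7x + ⅔y² - 2153/147y - 54/49
  leading term x: subtract (27/14)·h_4 from 54/7x + ⅔y² - 2153/147y - 54/49 → ⅔y² - 2227/294y - 873/49
  leading term y²: subtract (-2/9)·h_5 from ⅔y² - 2227/294y - 873/49 → -731/98y - 731/49
  leading term y: no divisor's leading term divides it; move -731/98y to the remainder.
  leading term 1: no divisor's leading term divides it; move -731/49 to the remainder.
  remainder -731/98y - 731/49 ≠ 0; add h_6 = -731/98y - 731/49 to the basis.

The other S-polynomials (S(f_1,h_4), S(f_2,h_4), S(f_3,h_4), S(f_1,h_5), S(f_2,h_5), S(f_3,h_5), S(h_4,h_5), S(f_1,h_6), S(f_2,h_6), S(f_3,h_6), S(h_4,h_6), S(h_5,h_6)) all reduce to 0 modulo the current basis, so we have a Gröbner basis.
Inter-reduce: drop elements whose leading term is divisible by another's, tail-reduce, and make monic.
Reduced Gröbner basis: {x + 4, y + 2}.

Elimination: the polynomial y + 2 lies in the elimination ideal for y, so y ∈ {-2}. For each such y, the remaining basis elements (now univariate) give the rest of the solution.
  y = -2: the earlier basis element becomes x + 4 = 0, giving x = -4 — point (-4, -2).

{(-4, -2)}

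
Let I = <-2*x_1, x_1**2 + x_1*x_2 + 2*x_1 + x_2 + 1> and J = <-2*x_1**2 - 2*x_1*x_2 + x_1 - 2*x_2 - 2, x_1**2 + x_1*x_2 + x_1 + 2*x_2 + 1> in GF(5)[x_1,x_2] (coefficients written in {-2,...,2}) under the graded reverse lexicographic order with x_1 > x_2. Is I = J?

No, the ideals differ.

For a fixed monomial order, each ideal has a unique reduced Gröbner basis; comparing bases decides equality.
Buchberger on the first generating set:
f_1 = -2*x_1, LT = x_1.
f_2 = x_1**2 + x_1*x_2 + 2*x_1 + x_2 + 1, LT = x_1**2.

S(f_1,f_2): lcm = x_1**2. S = -x_1*x_2 - 2*x_1 - x_2 - 1.
  leading term x_1*x_2: subtract (-2*x_2)·f_1 from -x_1*x_2 - 2*x_1 - x_2 - 1 → -2*x_1 - x_2 - 1
  leading term x_1: subtract (1)·f_1 from -2*x_1 - x_2 - 1 → -x_2 - 1
  leading term x_2: no divisor's leading term divides it; move -x_2 to the remainder.
  leading term 1: no divisor's leading term divides it; move -1 to the remainder.
  remainder -x_2 - 1 ≠ 0; add g_3 = -x_2 - 1 to the basis.

The other S-polynomials (S(f_1,g_3), S(f_2,g_3)) all reduce to 0 modulo the current basis, so we have a Gröbner basis.
Inter-reduce: drop elements whose leading term is divisible by another's, tail-reduce, and make monic.
Reduced Gröbner basis: {x_1, x_2 + 1}.

Buchberger on the second generating set:
h_1 = -2*x_1**2 - 2*x_1*x_2 + x_1 - 2*x_2 - 2, LT = x_1**2.
h_2 = x_1**2 + x_1*x_2 + x_1 + 2*x_2 + 1, LT = x_1**2.

S(h_1,h_2): lcm = x_1**2. S = x_1 - x_2.
  leading term x_1: no divisor's leading term divides it; move x_1 to the remainder.
  leading term x_2: no divisor's leading term divides it; move -x_2 to the remainder.
  remainder x_1 - x_2 ≠ 0; add k_3 = x_1 - x_2 to the basis.

S(h_1,k_3): lcm = x_1**2. S = 2*x_1*x_2 + 2*x_1 + x_2 + 1.
  leading term x_1*x_2: subtract (2*x_2)·k_3 from 2*x_1*x_2 + 2*x_1 + x_2 + 1 → 2*x_2**2 + 2*x_1 + x_2 + 1
  leading term x_2**2: no divisor's leading term divides it; move 2*x_2**2 to the remainder.
  leading term x_1: subtract (2)·k_3 from 2*x_1 + x_2 + 1 → -2*x_2 + 1
  leading term x_2: no divisor's leading term divides it; move -2*x_2 to the remainder.
  leading term 1: no divisor's leading term divides it; move 1 to the remainder.
  remainder 2*x_2**2 - 2*x_2 + 1 ≠ 0; add k_4 = 2*x_2**2 - 2*x_2 + 1 to the basis.

The other S-polynomials (S(h_2,k_3), S(h_1,k_4), S(h_2,k_4), S(k_3,k_4)) all reduce to 0 modulo the current basis, so we have a Gröbner basis.
Inter-reduce: drop elements whose leading term is divisible by another's, tail-reduce, and make monic.
Reduced Gröbner basis: {x_2**2 - x_2 - 2, x_1 - x_2}.

The bases are distinct; the ideals are different.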